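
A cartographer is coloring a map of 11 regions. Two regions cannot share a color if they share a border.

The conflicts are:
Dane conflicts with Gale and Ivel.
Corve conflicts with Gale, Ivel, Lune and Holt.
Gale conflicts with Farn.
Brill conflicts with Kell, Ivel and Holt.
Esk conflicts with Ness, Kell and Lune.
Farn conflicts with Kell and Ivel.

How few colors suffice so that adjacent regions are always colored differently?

2

Gale and Farn conflict, so at least 2 colors are needed.
A valid assignment using 2 colors: Dane=1, Corve=1, Gale=2, Brill=1, Esk=1, Farn=1, Ness=2, Kell=2, Ivel=2, Lune=2, Holt=2. No two conflicting regions share a color.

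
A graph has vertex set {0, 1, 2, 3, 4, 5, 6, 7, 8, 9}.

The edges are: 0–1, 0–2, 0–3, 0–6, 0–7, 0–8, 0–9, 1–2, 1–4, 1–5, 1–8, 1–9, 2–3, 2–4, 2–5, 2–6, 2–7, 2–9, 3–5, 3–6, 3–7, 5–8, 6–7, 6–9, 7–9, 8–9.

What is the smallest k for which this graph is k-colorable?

0, 2, 3, 6, 7 are mutually adjacent (a clique of size 5), so at least 5 colors are needed.
A valid assignment using 5 colors: 0=b, 1=d, 2=a, 3=c, 4=b, 5=b, 6=e, 7=d, 8=a, 9=c. Every edge joins two different colors.

5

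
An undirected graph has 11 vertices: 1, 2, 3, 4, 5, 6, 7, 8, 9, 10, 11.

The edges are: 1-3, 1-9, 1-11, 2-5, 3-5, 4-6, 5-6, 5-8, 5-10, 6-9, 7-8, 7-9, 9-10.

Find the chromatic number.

3

The cycle 3-5-10-9-1-3 has odd length 5, so it cannot be 2-colored; at least 3 colors are needed.
3 colors suffice: color a → {4, 5, 9, 11}; color b → {1, 2, 6, 7, 10}; color c → {3, 8}. Every edge joins two different colors.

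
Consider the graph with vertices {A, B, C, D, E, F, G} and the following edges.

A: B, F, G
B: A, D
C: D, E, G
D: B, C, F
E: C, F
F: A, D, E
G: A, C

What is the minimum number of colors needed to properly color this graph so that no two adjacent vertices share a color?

The cycle D-B-A-G-C-D has odd length 5, so it cannot be 2-colored; at least 3 colors are needed.
A valid assignment using 3 colors: A=1, B=2, C=2, D=1, E=1, F=2, G=3. Every edge joins two different colors.

3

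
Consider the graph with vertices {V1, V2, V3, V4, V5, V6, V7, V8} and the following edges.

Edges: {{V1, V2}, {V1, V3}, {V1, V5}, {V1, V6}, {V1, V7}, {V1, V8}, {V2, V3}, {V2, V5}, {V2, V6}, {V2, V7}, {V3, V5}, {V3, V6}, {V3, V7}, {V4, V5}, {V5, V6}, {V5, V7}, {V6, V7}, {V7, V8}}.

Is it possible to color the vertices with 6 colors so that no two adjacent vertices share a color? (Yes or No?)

The chromatic number is 6. V1, V2, V3, V5, V6, V7 are pairwise adjacent (a clique of size 6), so at least 6 colors are needed.
6 colors suffice: V1=1, V2=5, V3=6, V4=1, V5=2, V6=4, V7=3, V8=2.
That is already a proper 6-coloring.

Yes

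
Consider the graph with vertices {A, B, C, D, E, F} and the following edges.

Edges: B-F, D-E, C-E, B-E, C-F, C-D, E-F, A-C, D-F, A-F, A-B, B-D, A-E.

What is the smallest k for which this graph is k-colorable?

A, B, E, F form a clique, so at least 4 colors are needed.
A valid assignment using 4 colors: A=4, B=3, C=3, D=4, E=2, F=1. Each edge has distinct colors on its endpoints.

4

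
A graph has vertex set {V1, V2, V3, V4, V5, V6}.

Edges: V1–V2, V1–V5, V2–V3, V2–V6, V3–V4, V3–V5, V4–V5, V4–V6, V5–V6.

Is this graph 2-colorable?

V4, V5, V6 form a triangle, so at least 3 colors are needed.
So 2 colors are not enough.

No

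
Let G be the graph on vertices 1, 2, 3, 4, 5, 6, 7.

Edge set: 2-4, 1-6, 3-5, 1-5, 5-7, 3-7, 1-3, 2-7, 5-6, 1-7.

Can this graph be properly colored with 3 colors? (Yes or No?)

1, 3, 5, 7 are mutually adjacent (a clique of size 4), so at least 4 colors are needed.
So 3 colors are not enough.

No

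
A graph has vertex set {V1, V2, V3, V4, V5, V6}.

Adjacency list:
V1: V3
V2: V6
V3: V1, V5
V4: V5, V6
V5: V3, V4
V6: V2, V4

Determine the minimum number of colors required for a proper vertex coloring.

V4 and V5 are adjacent, so at least 2 colors are needed.
A valid assignment using 2 colors: V1=1, V2=2, V3=2, V4=2, V5=1, V6=1. No two adjacent vertices share a color.

2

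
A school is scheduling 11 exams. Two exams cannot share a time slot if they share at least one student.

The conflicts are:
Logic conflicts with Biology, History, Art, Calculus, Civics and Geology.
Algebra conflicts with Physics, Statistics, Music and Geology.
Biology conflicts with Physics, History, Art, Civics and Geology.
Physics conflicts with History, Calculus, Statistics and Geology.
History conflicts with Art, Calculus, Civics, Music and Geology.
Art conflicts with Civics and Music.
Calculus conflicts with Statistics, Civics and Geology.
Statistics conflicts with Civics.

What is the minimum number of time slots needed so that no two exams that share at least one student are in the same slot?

5

Logic, Biology, History, Art, Civics all conflict with each other, so at least 5 time slots are needed.
5 time slots suffice: time slot 1 → {History, Statistics}; time slot 2 → {Algebra, Biology, Calculus}; time slot 3 → {Logic, Physics, Music}; time slot 4 → {Civics, Geology}; time slot 5 → {Art}. No two conflicting exams share a time slot.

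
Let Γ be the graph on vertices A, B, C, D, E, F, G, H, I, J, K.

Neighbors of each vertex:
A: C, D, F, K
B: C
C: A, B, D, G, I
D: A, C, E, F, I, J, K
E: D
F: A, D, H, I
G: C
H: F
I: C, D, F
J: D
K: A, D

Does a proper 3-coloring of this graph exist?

Yes

The chromatic number is 3. A, D, F are pairwise adjacent, so at least 3 colors are needed.
A valid assignment using 3 colors: A=3, B=1, C=2, D=1, E=2, F=2, G=1, H=1, I=3, J=2, K=2.
That is already a proper 3-coloring.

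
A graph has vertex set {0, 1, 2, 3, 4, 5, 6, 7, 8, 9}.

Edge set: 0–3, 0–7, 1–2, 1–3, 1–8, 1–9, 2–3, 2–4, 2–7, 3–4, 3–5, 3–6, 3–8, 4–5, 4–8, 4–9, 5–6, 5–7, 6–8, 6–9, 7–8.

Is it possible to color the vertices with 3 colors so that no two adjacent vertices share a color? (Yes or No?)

The chromatic number is 3. 1, 3, 8 are pairwise adjacent, so at least 3 colors are needed.
One proper 3-coloring: 0=b, 1=c, 2=b, 3=a, 4=c, 5=b, 6=c, 7=a, 8=b, 9=a.
That is already a proper 3-coloring.

Yes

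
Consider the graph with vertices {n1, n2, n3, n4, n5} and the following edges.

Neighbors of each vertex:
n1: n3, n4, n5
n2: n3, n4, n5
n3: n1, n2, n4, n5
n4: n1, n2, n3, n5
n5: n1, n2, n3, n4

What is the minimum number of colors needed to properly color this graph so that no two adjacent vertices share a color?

n2, n3, n4, n5 form a clique, so at least 4 colors are needed.
A valid assignment using 4 colors: n1=Y, n2=Y, n3=B, n4=R, n5=G. No two adjacent vertices share a color.

4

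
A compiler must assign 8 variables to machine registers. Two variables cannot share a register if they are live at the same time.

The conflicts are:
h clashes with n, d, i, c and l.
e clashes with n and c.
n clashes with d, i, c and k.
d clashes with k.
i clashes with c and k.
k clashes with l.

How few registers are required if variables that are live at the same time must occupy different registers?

h, n, i, c all conflict with each other, so at least 4 registers are needed.
4 registers suffice: register 1 → {n, l}; register 2 → {h, e, k}; register 3 → {d, i}; register 4 → {c}. Every pair that conflicts lands in different registers.

4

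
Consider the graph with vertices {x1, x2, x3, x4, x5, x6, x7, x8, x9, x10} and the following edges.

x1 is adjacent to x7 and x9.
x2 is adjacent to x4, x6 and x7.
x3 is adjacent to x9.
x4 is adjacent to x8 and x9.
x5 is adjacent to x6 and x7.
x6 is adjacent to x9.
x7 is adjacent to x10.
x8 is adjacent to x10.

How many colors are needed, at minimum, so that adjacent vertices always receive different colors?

The cycle x9-x6-x5-x7-x1-x9 has odd length 5, so it cannot be 2-colored; at least 3 colors are needed.
One proper 3-coloring: x1=blue, x2=blue, x3=blue, x4=green, x5=blue, x6=green, x7=red, x8=red, x9=red, x10=blue. Each edge has distinct colors on its endpoints.

3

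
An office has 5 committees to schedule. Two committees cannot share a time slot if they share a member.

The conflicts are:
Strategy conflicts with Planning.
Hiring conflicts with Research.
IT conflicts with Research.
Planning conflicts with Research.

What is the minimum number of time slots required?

2

Hiring and Research conflict, so at least 2 time slots are needed.
A valid assignment using 2 time slots: Strategy=1, Hiring=2, IT=2, Planning=2, Research=1. Every pair that conflicts lands in different time slots.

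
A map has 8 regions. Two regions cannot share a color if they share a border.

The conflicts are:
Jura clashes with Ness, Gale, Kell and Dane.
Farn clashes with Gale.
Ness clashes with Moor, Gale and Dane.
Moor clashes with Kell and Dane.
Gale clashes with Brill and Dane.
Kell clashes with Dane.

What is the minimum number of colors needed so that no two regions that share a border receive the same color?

4

Jura, Ness, Gale, Dane all conflict with each other, so at least 4 colors are needed.
4 colors suffice: color 1 → {Moor, Gale}; color 2 → {Farn, Brill, Dane}; color 3 → {Jura}; color 4 → {Ness, Kell}. Each listed conflict is separated.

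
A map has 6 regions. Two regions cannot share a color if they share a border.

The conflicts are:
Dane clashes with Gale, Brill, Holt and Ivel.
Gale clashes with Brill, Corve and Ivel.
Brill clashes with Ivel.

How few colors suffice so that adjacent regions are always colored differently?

Dane, Gale, Brill, Ivel pairwise conflict, so at least 4 colors are needed.
One proper 4-coloring: Dane=2, Gale=1, Brill=3, Holt=1, Corve=2, Ivel=4. Each listed conflict is separated.

4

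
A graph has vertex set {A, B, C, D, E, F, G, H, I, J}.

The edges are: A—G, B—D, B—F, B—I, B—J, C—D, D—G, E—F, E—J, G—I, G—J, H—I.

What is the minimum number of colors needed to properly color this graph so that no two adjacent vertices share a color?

2

E and F are adjacent, so at least 2 colors are needed.
2 colors suffice: A=2, B=1, C=1, D=2, E=1, F=2, G=1, H=1, I=2, J=2. Each edge has distinct colors on its endpoints.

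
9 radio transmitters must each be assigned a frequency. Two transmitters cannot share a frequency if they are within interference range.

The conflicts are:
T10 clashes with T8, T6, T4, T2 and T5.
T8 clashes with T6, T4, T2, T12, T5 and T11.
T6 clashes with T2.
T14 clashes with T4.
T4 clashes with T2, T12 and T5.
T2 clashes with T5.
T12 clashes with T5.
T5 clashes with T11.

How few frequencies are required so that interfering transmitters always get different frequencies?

T10, T8, T4, T2, T5 all conflict with each other, so at least 5 frequencies are needed.
A valid assignment using 5 frequencies: T10=5, T8=1, T6=2, T14=1, T4=2, T2=4, T12=4, T5=3, T11=2. Every pair that conflicts lands in different frequencies.

5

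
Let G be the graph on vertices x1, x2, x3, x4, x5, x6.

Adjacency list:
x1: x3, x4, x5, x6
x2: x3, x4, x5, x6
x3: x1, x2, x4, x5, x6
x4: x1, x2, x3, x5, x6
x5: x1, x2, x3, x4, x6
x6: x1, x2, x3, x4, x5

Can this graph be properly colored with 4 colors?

x2, x3, x4, x5, x6 are mutually adjacent (a clique of size 5), so at least 5 colors are needed.
So 4 colors are not enough.

No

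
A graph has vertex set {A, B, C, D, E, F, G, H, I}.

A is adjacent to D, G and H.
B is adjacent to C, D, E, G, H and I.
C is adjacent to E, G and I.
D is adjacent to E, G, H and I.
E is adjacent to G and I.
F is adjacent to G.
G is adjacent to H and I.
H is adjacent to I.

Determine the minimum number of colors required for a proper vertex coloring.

B, D, E, G, I are mutually adjacent (a clique of size 5), so at least 5 colors are needed.
5 colors suffice: A=3, B=4, C=2, D=2, E=5, F=2, G=1, H=5, I=3. Every edge joins two different colors.

5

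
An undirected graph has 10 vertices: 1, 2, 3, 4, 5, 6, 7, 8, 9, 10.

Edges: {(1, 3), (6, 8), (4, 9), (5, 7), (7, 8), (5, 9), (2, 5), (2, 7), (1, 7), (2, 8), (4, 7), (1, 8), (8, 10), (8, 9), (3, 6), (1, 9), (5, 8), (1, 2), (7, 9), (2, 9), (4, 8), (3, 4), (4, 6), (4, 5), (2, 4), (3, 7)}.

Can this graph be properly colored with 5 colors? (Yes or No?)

2, 4, 5, 7, 8, 9 are mutually adjacent (a clique of size 6), so at least 6 colors are needed.
So 5 colors are not enough.

No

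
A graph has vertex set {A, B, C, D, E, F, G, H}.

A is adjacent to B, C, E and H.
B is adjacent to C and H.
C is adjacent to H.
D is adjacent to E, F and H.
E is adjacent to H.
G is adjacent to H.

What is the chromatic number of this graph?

4

A, B, C, H form a clique, so at least 4 colors are needed.
4 colors suffice: A=2, B=3, C=4, D=2, E=3, F=1, G=2, H=1. No two adjacent vertices share a color.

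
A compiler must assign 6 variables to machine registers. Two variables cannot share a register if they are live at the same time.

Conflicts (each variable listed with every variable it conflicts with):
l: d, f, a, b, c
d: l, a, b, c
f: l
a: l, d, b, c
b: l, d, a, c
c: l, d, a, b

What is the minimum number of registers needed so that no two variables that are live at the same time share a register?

l, d, a, b, c pairwise conflict, so at least 5 registers are needed.
A valid assignment using 5 registers: l=1, d=4, f=2, a=5, b=2, c=3. Every pair that conflicts lands in different registers.

5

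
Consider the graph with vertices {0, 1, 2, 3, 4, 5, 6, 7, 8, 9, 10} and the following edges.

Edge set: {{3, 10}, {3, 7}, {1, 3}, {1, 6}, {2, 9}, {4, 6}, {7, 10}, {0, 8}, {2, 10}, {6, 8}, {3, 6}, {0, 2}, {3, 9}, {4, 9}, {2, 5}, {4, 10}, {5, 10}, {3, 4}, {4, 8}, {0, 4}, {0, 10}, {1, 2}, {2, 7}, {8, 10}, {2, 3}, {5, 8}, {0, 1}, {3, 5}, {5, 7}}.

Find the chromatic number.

2, 3, 5, 7, 10 are pairwise adjacent (a clique of size 5), so at least 5 colors are needed.
5 colors suffice: color a → {0, 3}; color b → {1, 9, 10}; color c → {2, 4}; color d → {7, 8}; color e → {5, 6}. No two adjacent vertices share a color.

5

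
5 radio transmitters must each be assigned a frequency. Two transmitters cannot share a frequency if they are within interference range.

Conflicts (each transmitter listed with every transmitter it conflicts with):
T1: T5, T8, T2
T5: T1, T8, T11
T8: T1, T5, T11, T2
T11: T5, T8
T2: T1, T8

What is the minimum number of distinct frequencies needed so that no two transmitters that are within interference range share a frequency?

3

T1, T8, T2 pairwise conflict, so at least 3 frequencies are needed.
3 frequencies suffice: frequency 1 → {T8}; frequency 2 → {T1, T11}; frequency 3 → {T5, T2}. No two conflicting transmitters share a frequency.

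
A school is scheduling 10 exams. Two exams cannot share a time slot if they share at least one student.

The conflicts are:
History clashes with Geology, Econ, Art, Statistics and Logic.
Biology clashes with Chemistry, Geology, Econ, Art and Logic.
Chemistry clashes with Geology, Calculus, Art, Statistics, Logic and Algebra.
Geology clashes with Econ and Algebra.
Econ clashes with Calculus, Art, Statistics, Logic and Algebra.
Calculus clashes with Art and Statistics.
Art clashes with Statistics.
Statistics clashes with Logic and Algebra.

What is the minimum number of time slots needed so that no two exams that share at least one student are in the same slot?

4

History, Econ, Statistics, Logic all conflict with each other, so at least 4 time slots are needed.
4 time slots suffice: time slot 1 → {Chemistry, Econ}; time slot 2 → {Biology, Statistics}; time slot 3 → {Geology, Art, Logic}; time slot 4 → {History, Calculus, Algebra}. Every pair that conflicts lands in different time slots.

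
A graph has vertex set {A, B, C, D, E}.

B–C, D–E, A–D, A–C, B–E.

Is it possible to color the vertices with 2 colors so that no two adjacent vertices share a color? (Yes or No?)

The cycle A-D-E-B-C-A has odd length 5, so it cannot be 2-colored; at least 3 colors are needed.
So 2 colors are not enough.

No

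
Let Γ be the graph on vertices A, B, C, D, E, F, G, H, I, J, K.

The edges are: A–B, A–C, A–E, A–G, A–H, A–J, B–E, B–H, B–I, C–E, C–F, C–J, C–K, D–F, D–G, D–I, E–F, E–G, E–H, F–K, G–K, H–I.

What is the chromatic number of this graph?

A, B, E, H are pairwise adjacent (a clique of size 4), so at least 4 colors are needed.
4 colors suffice: color 1 → {A, F, I}; color 2 → {D, E, J, K}; color 3 → {C, G, H}; color 4 → {B}. Each edge has distinct colors on its endpoints.

4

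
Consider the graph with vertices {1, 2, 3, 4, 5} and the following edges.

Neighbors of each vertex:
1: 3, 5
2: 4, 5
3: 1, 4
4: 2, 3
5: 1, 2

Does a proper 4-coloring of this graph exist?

Yes

The chromatic number is 3. The cycle 1-3-4-2-5-1 has odd length 5, so it cannot be 2-colored; at least 3 colors are needed.
3 colors suffice: color a → {1, 4}; color b → {3, 5}; color c → {2}.
Since 4 ≥ 3, a proper 4-coloring certainly exists.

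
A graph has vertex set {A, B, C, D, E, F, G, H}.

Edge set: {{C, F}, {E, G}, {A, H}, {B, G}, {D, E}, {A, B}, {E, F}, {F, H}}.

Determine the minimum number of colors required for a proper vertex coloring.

C and F are adjacent, so at least 2 colors are needed.
2 colors suffice: color red → {A, D, F, G}; color blue → {B, C, E, H}. No two adjacent vertices share a color.

2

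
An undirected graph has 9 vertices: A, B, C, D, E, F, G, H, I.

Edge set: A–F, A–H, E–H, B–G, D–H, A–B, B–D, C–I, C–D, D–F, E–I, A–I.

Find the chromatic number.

The cycle A-F-D-C-I-A has odd length 5, so it cannot be 2-colored; at least 3 colors are needed.
A valid assignment using 3 colors: A=1, B=2, C=3, D=1, E=1, F=2, G=1, H=2, I=2. No two adjacent vertices share a color.

3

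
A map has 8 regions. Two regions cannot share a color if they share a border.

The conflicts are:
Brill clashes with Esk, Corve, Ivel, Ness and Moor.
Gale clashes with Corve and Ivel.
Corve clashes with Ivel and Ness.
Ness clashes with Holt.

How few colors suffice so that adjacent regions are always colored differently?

Brill, Corve, Ivel are mutually in conflict, so at least 3 colors are needed.
3 colors suffice: color 1 → {Brill, Gale, Holt}; color 2 → {Esk, Corve, Moor}; color 3 → {Ivel, Ness}. Each listed conflict is separated.

3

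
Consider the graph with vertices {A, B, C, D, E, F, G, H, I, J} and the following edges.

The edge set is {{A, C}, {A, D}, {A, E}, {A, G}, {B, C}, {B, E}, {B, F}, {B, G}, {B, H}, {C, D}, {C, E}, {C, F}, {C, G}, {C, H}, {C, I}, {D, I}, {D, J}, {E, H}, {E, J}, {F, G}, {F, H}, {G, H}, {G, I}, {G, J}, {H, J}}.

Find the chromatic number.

B, C, F, G, H are mutually adjacent (a clique of size 5), so at least 5 colors are needed.
5 colors suffice: color 1 → {C, J}; color 2 → {D, E, G}; color 3 → {A, H, I}; color 4 → {B}; color 5 → {F}. Every edge joins two different colors.

5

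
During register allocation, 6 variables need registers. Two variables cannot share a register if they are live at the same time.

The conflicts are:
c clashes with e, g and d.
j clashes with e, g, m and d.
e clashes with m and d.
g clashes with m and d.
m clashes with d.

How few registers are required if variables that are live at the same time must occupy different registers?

j, e, m, d all conflict with each other, so at least 4 registers are needed.
4 registers suffice: register 1 → {d}; register 2 → {c, m}; register 3 → {j}; register 4 → {e, g}. Each listed conflict is separated.

4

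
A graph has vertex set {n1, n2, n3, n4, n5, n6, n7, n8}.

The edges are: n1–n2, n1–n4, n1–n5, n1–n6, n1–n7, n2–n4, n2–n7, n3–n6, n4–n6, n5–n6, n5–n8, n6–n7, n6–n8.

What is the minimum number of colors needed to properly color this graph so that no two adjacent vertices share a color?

n1, n4, n6 form a triangle, so at least 3 colors are needed.
One proper 3-coloring: n1=2, n2=1, n3=2, n4=3, n5=3, n6=1, n7=3, n8=2. No two adjacent vertices share a color.

3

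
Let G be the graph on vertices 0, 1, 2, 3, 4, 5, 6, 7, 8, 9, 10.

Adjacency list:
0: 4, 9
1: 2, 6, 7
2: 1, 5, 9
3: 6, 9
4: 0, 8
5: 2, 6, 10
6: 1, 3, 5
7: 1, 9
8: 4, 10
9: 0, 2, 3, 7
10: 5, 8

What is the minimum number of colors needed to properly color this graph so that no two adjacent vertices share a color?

3

The cycle 2-9-3-6-5-2 has odd length 5, so it cannot be 2-colored; at least 3 colors are needed.
3 colors suffice: 0=b, 1=a, 2=b, 3=c, 4=c, 5=a, 6=b, 7=b, 8=a, 9=a, 10=b. No two adjacent vertices share a color.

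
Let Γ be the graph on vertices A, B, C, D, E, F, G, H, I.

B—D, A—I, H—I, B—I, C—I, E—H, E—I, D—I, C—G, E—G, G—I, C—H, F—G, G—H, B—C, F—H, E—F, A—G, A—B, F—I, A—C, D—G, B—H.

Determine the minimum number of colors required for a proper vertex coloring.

5

E, F, G, H, I form a clique, so at least 5 colors are needed.
5 colors suffice: A=3, B=2, C=4, D=3, E=4, F=5, G=2, H=3, I=1. Each edge has distinct colors on its endpoints.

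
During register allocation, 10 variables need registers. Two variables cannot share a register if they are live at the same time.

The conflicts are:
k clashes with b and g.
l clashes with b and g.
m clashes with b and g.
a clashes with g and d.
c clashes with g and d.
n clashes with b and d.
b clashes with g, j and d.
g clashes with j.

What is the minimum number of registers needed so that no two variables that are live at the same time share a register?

m, b, g pairwise conflict, so at least 3 registers are needed.
3 registers suffice: register 1 → {g, d}; register 2 → {a, c, b}; register 3 → {k, l, m, n, j}. Each listed conflict is separated.

3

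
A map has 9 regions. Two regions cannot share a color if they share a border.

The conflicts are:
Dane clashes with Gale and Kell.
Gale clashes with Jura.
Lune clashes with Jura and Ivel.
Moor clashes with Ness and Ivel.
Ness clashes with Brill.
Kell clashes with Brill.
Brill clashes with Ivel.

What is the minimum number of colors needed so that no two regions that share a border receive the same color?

3

The cycle Ivel-Brill-Kell-Dane-Gale-Jura-Lune-Ivel has odd length 7, so it cannot be 2-colored; at least 3 colors are needed.
3 colors suffice: color 1 → {Dane, Jura, Ness, Ivel}; color 2 → {Gale, Lune, Moor, Brill}; color 3 → {Kell}. No two conflicting regions share a color.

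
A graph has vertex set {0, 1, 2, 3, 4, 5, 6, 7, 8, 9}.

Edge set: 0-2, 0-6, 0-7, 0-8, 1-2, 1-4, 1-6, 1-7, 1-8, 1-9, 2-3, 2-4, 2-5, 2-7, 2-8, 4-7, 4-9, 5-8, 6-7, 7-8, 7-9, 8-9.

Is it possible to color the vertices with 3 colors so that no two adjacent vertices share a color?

No

1, 2, 4, 7 are mutually adjacent (a clique of size 4), so at least 4 colors are needed.
So 3 colors are not enough.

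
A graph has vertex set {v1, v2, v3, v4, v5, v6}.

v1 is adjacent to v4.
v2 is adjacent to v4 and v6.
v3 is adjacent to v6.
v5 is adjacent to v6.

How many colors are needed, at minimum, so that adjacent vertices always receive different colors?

v1 and v4 are adjacent, so at least 2 colors are needed.
2 colors suffice: color R → {v4, v6}; color B → {v1, v2, v3, v5}. No two adjacent vertices share a color.

2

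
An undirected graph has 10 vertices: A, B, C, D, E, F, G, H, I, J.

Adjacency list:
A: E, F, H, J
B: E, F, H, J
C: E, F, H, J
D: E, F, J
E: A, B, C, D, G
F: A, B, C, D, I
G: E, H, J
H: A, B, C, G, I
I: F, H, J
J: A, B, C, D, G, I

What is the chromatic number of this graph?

B and J are adjacent, so at least 2 colors are needed.
A valid assignment using 2 colors: A=blue, B=blue, C=blue, D=blue, E=red, F=red, G=blue, H=red, I=blue, J=red. Each edge has distinct colors on its endpoints.

2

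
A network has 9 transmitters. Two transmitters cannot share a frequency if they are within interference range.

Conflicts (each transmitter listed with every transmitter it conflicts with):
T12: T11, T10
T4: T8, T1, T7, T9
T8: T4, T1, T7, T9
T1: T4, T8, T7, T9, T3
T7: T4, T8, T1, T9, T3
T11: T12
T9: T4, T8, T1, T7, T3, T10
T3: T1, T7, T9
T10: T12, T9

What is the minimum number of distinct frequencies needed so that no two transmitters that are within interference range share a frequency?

5

T4, T8, T1, T7, T9 pairwise conflict, so at least 5 frequencies are needed.
5 frequencies suffice: T12=1, T4=4, T8=5, T1=3, T7=2, T11=2, T9=1, T3=4, T10=2. Every pair that conflicts lands in different frequencies.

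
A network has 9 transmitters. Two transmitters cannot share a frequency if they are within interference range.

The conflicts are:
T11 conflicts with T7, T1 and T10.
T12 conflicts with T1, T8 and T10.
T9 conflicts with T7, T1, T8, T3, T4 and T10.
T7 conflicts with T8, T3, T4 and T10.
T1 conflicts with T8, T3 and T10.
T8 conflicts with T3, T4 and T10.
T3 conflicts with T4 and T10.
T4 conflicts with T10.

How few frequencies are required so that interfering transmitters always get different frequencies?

T9, T7, T8, T3, T4, T10 all conflict with each other, so at least 6 frequencies are needed.
A valid assignment using 6 frequencies: T11=2, T12=4, T9=4, T7=3, T1=3, T8=2, T3=5, T4=6, T10=1. Each listed conflict is separated.

6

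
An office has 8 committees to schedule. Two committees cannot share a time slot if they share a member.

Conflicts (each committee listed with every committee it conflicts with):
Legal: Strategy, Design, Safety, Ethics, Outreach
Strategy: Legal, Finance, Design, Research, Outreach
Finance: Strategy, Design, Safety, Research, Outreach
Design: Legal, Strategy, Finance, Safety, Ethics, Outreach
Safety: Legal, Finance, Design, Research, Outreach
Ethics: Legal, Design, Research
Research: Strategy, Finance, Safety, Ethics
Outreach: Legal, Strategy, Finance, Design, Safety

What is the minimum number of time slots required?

Strategy, Finance, Design, Outreach are mutually in conflict, so at least 4 time slots are needed.
Using 4 time slots: Legal=3, Strategy=2, Finance=3, Design=1, Safety=2, Ethics=2, Research=1, Outreach=4. Each listed conflict is separated.

4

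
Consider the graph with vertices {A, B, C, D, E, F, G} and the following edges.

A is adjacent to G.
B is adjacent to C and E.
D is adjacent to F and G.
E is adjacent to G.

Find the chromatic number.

2

D and F are adjacent, so at least 2 colors are needed.
2 colors suffice: A=2, B=1, C=2, D=2, E=2, F=1, G=1. No two adjacent vertices share a color.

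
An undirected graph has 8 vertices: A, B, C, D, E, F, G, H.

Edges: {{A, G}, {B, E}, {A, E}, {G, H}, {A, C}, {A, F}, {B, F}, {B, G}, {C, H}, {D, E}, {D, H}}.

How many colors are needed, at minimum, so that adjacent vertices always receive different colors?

The cycle E-A-C-H-D-E has odd length 5, so it cannot be 2-colored; at least 3 colors are needed.
3 colors suffice: A=1, B=1, C=2, D=3, E=2, F=2, G=2, H=1. No two adjacent vertices share a color.

3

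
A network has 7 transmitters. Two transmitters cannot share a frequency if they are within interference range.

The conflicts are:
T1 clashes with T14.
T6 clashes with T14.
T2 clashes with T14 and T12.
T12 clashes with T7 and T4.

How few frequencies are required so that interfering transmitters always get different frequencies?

T1 and T14 conflict, so at least 2 frequencies are needed.
2 frequencies suffice: frequency 1 → {T14, T12}; frequency 2 → {T1, T6, T2, T7, T4}. Every pair that conflicts lands in different frequencies.

2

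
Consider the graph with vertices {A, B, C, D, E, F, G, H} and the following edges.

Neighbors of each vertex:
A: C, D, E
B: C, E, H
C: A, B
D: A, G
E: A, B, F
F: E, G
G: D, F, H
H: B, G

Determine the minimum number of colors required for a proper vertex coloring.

3

The cycle F-E-B-H-G-F has odd length 5, so it cannot be 2-colored; at least 3 colors are needed.
3 colors suffice: A=red, B=red, C=blue, D=blue, E=blue, F=green, G=red, H=blue. Each edge has distinct colors on its endpoints.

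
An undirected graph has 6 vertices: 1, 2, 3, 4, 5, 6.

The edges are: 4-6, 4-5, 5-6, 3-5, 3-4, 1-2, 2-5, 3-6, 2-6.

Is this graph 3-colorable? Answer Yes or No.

3, 4, 5, 6 are pairwise adjacent (a clique of size 4), so at least 4 colors are needed.
So 3 colors are not enough.

No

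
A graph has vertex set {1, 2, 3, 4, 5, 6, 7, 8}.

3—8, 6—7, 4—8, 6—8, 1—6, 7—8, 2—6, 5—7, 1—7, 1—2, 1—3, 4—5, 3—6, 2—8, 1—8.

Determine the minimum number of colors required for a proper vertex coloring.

1, 3, 6, 8 form a clique, so at least 4 colors are needed.
4 colors suffice: color red → {5, 8}; color blue → {1, 4}; color green → {6}; color yellow → {2, 3, 7}. No two adjacent vertices share a color.

4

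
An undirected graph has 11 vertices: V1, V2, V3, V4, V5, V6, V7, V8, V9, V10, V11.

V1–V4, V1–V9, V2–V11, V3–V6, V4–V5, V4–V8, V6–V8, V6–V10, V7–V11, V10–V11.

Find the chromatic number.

V1 and V4 are adjacent, so at least 2 colors are needed.
2 colors suffice: V1=blue, V2=blue, V3=blue, V4=red, V5=blue, V6=red, V7=blue, V8=blue, V9=red, V10=blue, V11=red. Every edge joins two different colors.

2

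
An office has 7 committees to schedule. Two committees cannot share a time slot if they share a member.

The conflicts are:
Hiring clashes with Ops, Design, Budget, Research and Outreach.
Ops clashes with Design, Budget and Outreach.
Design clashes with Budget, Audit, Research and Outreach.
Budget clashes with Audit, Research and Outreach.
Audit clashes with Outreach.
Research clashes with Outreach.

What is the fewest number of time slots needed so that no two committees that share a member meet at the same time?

5

Hiring, Ops, Design, Budget, Outreach all conflict with each other, so at least 5 time slots are needed.
5 time slots suffice: Hiring=4, Ops=5, Design=3, Budget=1, Audit=4, Research=5, Outreach=2. Each listed conflict is separated.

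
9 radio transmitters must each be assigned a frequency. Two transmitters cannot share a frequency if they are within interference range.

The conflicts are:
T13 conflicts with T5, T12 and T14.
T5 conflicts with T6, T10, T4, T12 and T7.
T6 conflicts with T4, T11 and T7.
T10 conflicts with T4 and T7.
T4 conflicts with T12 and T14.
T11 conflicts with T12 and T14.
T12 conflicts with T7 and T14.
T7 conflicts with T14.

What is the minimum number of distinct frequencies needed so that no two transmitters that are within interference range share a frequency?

3

T5, T6, T7 are mutually in conflict, so at least 3 frequencies are needed.
A valid assignment using 3 frequencies: T13=3, T5=1, T6=2, T10=2, T4=3, T11=3, T12=2, T7=3, T14=1. No two conflicting transmitters share a frequency.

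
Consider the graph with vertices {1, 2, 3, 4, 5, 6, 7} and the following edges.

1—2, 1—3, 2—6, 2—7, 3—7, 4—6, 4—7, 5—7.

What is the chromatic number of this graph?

2

2 and 6 are adjacent, so at least 2 colors are needed.
One proper 2-coloring: 1=a, 2=b, 3=b, 4=b, 5=b, 6=a, 7=a. Every edge joins two different colors.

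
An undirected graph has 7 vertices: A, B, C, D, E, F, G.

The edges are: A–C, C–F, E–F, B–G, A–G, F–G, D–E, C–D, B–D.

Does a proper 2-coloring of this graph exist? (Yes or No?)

The cycle C-F-G-B-D-C has odd length 5, so it cannot be 2-colored; at least 3 colors are needed.
So 2 colors are not enough.

No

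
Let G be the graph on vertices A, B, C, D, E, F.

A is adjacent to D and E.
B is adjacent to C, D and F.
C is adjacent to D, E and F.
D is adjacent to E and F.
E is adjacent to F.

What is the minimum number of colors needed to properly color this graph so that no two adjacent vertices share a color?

4

C, D, E, F form a clique, so at least 4 colors are needed.
One proper 4-coloring: A=green, B=blue, C=green, D=red, E=blue, F=yellow. No two adjacent vertices share a color.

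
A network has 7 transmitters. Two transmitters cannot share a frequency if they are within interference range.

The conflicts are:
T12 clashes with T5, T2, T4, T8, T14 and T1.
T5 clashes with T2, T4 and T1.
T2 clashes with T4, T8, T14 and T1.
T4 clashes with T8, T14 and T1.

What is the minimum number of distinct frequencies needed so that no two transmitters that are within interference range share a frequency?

T12, T5, T2, T4, T1 all conflict with each other, so at least 5 frequencies are needed.
5 frequencies suffice: frequency 1 → {T12}; frequency 2 → {T4}; frequency 3 → {T2}; frequency 4 → {T5, T8, T14}; frequency 5 → {T1}. No two conflicting transmitters share a frequency.

5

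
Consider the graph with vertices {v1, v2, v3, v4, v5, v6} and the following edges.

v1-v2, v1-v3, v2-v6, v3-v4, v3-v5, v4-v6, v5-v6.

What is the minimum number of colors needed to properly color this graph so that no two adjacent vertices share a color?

The cycle v2-v1-v3-v4-v6-v2 has odd length 5, so it cannot be 2-colored; at least 3 colors are needed.
A valid assignment using 3 colors: v1=G, v2=B, v3=R, v4=B, v5=B, v6=R. Every edge joins two different colors.

3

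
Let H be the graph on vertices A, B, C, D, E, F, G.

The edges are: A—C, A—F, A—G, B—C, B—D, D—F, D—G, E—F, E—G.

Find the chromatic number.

The cycle C-A-F-D-B-C has odd length 5, so it cannot be 2-colored; at least 3 colors are needed.
3 colors suffice: color red → {C, F, G}; color blue → {A, D, E}; color green → {B}. No two adjacent vertices share a color.

3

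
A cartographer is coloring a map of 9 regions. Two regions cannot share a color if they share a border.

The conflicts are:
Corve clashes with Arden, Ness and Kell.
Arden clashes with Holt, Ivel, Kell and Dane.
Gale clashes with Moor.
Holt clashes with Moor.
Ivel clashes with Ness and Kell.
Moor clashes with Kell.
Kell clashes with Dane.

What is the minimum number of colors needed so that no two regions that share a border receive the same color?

Arden, Kell, Dane are mutually in conflict, so at least 3 colors are needed.
A valid assignment using 3 colors: Corve=3, Arden=1, Gale=2, Holt=2, Ivel=3, Moor=1, Ness=1, Kell=2, Dane=3. Every pair that conflicts lands in different colors.

3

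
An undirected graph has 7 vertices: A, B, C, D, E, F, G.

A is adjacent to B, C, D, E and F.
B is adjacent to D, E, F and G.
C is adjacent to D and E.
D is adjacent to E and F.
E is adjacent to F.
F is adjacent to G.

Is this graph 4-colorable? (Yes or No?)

A, B, D, E, F form a clique, so at least 5 colors are needed.
So 4 colors are not enough.

No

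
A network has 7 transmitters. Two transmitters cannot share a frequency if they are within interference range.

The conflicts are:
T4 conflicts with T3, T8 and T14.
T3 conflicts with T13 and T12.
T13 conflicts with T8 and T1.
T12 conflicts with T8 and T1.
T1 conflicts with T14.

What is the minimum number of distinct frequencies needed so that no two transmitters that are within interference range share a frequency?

The cycle T14-T1-T13-T3-T4-T14 has odd length 5, so it cannot be 2-colored; at least 3 frequencies are needed.
3 frequencies suffice: frequency 1 → {T4, T13, T12}; frequency 2 → {T3, T8, T1}; frequency 3 → {T14}. Each listed conflict is separated.

3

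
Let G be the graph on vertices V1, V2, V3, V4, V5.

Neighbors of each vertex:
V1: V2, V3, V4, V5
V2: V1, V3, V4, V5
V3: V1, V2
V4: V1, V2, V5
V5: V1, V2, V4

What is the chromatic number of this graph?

4

V1, V2, V4, V5 form a clique, so at least 4 colors are needed.
One proper 4-coloring: V1=2, V2=1, V3=3, V4=3, V5=4. Every edge joins two different colors.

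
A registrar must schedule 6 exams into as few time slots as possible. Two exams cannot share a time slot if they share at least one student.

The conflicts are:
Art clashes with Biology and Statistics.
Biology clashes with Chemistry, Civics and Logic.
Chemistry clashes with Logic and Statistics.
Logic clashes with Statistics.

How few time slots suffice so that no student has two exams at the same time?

3

Biology, Chemistry, Logic are mutually in conflict, so at least 3 time slots are needed.
A valid assignment using 3 time slots: Art=2, Biology=1, Chemistry=3, Civics=2, Logic=2, Statistics=1. No two conflicting exams share a time slot.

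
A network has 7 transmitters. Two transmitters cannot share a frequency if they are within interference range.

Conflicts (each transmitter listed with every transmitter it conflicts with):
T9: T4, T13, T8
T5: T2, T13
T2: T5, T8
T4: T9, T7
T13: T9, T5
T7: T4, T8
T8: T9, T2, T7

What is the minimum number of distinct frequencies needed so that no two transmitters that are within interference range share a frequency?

3

The cycle T13-T5-T2-T8-T9-T13 has odd length 5, so it cannot be 2-colored; at least 3 frequencies are needed.
3 frequencies suffice: frequency 1 → {T9, T2, T7}; frequency 2 → {T5, T4, T8}; frequency 3 → {T13}. Every pair that conflicts lands in different frequencies.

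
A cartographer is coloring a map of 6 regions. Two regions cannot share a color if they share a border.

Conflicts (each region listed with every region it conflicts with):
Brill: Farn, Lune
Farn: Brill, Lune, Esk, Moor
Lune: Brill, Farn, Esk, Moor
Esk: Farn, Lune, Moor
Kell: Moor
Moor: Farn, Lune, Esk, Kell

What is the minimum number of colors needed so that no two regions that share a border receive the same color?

Farn, Lune, Esk, Moor pairwise conflict, so at least 4 colors are needed.
4 colors suffice: color 1 → {Farn, Kell}; color 2 → {Brill, Moor}; color 3 → {Lune}; color 4 → {Esk}. Every pair that conflicts lands in different colors.

4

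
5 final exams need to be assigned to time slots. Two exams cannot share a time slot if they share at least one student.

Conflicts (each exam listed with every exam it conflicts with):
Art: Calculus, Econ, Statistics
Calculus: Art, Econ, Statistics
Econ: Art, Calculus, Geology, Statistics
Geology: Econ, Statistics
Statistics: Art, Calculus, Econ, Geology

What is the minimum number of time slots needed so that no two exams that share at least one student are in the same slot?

Art, Calculus, Econ, Statistics pairwise conflict, so at least 4 time slots are needed.
4 time slots suffice: Art=3, Calculus=4, Econ=1, Geology=3, Statistics=2. Each listed conflict is separated.

4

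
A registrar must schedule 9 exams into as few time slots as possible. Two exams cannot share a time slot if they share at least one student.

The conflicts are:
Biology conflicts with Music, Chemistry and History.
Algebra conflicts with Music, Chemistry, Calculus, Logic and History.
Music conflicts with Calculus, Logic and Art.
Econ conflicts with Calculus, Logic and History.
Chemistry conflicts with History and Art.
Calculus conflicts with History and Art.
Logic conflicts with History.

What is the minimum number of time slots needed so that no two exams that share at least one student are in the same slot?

Biology, Chemistry, History all conflict with each other, so at least 3 time slots are needed.
3 time slots suffice: Biology=3, Algebra=3, Music=1, Econ=3, Chemistry=2, Calculus=2, Logic=2, History=1, Art=3. No two conflicting exams share a time slot.

3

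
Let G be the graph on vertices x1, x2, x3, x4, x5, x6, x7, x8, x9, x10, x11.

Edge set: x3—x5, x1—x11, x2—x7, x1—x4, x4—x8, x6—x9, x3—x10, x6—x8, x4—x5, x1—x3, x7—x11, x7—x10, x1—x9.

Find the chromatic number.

The cycle x6-x8-x4-x1-x9-x6 has odd length 5, so it cannot be 2-colored; at least 3 colors are needed.
3 colors suffice: color red → {x1, x5, x6, x7}; color blue → {x2, x3, x4, x9, x11}; color green → {x8, x10}. No two adjacent vertices share a color.

3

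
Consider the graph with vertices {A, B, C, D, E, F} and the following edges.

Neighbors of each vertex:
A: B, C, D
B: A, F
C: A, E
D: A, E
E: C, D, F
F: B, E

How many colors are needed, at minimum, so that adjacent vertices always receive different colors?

3

The cycle A-C-E-F-B-A has odd length 5, so it cannot be 2-colored; at least 3 colors are needed.
3 colors suffice: color 1 → {A, E}; color 2 → {C, D, F}; color 3 → {B}. Each edge has distinct colors on its endpoints.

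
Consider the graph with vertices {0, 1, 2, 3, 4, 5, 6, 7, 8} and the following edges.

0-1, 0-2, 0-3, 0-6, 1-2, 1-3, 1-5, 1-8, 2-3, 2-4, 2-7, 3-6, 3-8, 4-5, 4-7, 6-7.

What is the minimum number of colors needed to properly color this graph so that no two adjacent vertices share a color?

4

0, 1, 2, 3 are mutually adjacent (a clique of size 4), so at least 4 colors are needed.
4 colors suffice: color red → {1, 4, 6}; color blue → {3, 5, 7}; color green → {2, 8}; color yellow → {0}. No two adjacent vertices share a color.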